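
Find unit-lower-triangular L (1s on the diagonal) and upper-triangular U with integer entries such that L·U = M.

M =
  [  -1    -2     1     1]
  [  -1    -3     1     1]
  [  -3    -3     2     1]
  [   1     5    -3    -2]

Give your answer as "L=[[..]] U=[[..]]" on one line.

  row1 -= 1·row0 → [0,-1,0,0]
  row2 -= 3·row0 → [0,3,-1,-2]
  row3 -= -1·row0 → [0,3,-2,-1]
  row2 -= -3·row1 → [0,0,-1,-2]
  row3 -= -3·row1 → [0,0,-2,-1]
  row3 -= 2·row2 → [0,0,0,3]

L=[[1,0,0,0],[1,1,0,0],[3,-3,1,0],[-1,-3,2,1]] U=[[-1,-2,1,1],[0,-1,0,0],[0,0,-1,-2],[0,0,0,3]]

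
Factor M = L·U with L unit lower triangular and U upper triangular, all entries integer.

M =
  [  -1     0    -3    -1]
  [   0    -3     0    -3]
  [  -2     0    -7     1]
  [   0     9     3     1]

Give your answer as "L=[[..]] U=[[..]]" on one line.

  r1 -= 0·r0 → [0,-3,0,-3]
  r2 -= 2·r0 → [0,0,-1,3]
  r3 -= 0·r0 → [0,9,3,1]
  r2 -= 0·r1 → [0,0,-1,3]
  r3 -= -3·r1 → [0,0,3,-8]
  r3 -= -3·r2 → [0,0,0,1]

L=[[1,0,0,0],[0,1,0,0],[2,0,1,0],[0,-3,-3,1]] U=[[-1,0,-3,-1],[0,-3,0,-3],[0,0,-1,3],[0,0,0,1]]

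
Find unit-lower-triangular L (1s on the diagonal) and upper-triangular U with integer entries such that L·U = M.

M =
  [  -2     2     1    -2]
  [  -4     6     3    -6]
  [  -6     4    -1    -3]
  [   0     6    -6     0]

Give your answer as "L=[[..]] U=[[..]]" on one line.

L=[[1,0,0,0],[2,1,0,0],[3,-1,1,0],[0,3,3,1]] U=[[-2,2,1,-2],[0,2,1,-2],[0,0,-3,1],[0,0,0,3]]

  row1 -= 2·row0 → [0,2,1,-2]
  row2 -= 3·row0 → [0,-2,-4,3]
  row3 -= 0·row0 → [0,6,-6,0]
  row2 -= -1·row1 → [0,0,-3,1]
  row3 -= 3·row1 → [0,0,-9,6]
  row3 -= 3·row2 → [0,0,0,3]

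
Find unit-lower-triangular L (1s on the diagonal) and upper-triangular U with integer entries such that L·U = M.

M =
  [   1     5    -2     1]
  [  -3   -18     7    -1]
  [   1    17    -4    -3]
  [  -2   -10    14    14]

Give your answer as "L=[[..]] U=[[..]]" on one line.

L=[[1,0,0,0],[-3,1,0,0],[1,-4,1,0],[-2,0,5,1]] U=[[1,5,-2,1],[0,-3,1,2],[0,0,2,4],[0,0,0,-4]]

  r1 -= -3·r0 → [0,-3,1,2]
  r2 -= 1·r0 → [0,12,-2,-4]
  r3 -= -2·r0 → [0,0,10,16]
  r2 -= -4·r1 → [0,0,2,4]
  r3 -= 0·r1 → [0,0,10,16]
  r3 -= 5·r2 → [0,0,0,-4]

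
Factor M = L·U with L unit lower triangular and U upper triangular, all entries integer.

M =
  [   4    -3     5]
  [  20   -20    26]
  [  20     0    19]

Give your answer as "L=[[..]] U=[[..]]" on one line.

L=[[1,0,0],[5,1,0],[5,-3,1]] U=[[4,-3,5],[0,-5,1],[0,0,-3]]

  row1 -= 5·row0 → [0,-5,1]
  row2 -= 5·row0 → [0,15,-6]
  row2 -= -3·row1 → [0,0,-3]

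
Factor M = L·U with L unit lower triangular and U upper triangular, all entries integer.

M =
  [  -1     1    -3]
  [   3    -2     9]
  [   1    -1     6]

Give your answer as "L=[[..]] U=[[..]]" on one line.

  r1 -= -3·r0 → [0,1,0]
  r2 -= -1·r0 → [0,0,3]
  r2 -= 0·r1 → [0,0,3]

L=[[1,0,0],[-3,1,0],[-1,0,1]] U=[[-1,1,-3],[0,1,0],[0,0,3]]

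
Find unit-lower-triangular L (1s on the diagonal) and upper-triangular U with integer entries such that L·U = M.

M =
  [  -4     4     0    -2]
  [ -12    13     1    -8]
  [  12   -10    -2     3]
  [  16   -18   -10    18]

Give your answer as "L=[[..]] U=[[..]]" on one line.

  R1 -= 3·R0 → [0,1,1,-2]
  R2 -= -3·R0 → [0,2,-2,-3]
  R3 -= -4·R0 → [0,-2,-10,10]
  R2 -= 2·R1 → [0,0,-4,1]
  R3 -= -2·R1 → [0,0,-8,6]
  R3 -= 2·R2 → [0,0,0,4]

L=[[1,0,0,0],[3,1,0,0],[-3,2,1,0],[-4,-2,2,1]] U=[[-4,4,0,-2],[0,1,1,-2],[0,0,-4,1],[0,0,0,4]]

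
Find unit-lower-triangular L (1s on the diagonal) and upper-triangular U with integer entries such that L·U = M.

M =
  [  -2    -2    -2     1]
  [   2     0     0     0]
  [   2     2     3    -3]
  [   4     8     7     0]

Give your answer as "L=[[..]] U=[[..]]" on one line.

  R1 -= -1·R0 → [0,-2,-2,1]
  R2 -= -1·R0 → [0,0,1,-2]
  R3 -= -2·R0 → [0,4,3,2]
  R2 -= 0·R1 → [0,0,1,-2]
  R3 -= -2·R1 → [0,0,-1,4]
  R3 -= -1·R2 → [0,0,0,2]

L=[[1,0,0,0],[-1,1,0,0],[-1,0,1,0],[-2,-2,-1,1]] U=[[-2,-2,-2,1],[0,-2,-2,1],[0,0,1,-2],[0,0,0,2]]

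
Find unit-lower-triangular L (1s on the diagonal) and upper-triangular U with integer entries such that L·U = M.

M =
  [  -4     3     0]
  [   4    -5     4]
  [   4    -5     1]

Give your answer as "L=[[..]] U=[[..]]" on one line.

L=[[1,0,0],[-1,1,0],[-1,1,1]] U=[[-4,3,0],[0,-2,4],[0,0,-3]]

  r1 -= -1·r0 → [0,-2,4]
  r2 -= -1·r0 → [0,-2,1]
  r2 -= 1·r1 → [0,0,-3]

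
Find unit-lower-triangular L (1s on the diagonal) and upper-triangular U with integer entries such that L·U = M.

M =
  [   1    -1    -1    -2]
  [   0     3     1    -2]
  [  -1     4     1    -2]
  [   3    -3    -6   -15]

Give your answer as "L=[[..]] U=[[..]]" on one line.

L=[[1,0,0,0],[0,1,0,0],[-1,1,1,0],[3,0,3,1]] U=[[1,-1,-1,-2],[0,3,1,-2],[0,0,-1,-2],[0,0,0,-3]]

  row1 -= 0·row0 → [0,3,1,-2]
  row2 -= -1·row0 → [0,3,0,-4]
  row3 -= 3·row0 → [0,0,-3,-9]
  row2 -= 1·row1 → [0,0,-1,-2]
  row3 -= 0·row1 → [0,0,-3,-9]
  row3 -= 3·row2 → [0,0,0,-3]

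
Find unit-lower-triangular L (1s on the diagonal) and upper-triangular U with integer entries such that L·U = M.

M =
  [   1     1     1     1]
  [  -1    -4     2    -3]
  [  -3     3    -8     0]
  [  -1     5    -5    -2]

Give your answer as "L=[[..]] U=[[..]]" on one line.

  R1 -= -1·R0 → [0,-3,3,-2]
  R2 -= -3·R0 → [0,6,-5,3]
  R3 -= -1·R0 → [0,6,-4,-1]
  R2 -= -2·R1 → [0,0,1,-1]
  R3 -= -2·R1 → [0,0,2,-5]
  R3 -= 2·R2 → [0,0,0,-3]

L=[[1,0,0,0],[-1,1,0,0],[-3,-2,1,0],[-1,-2,2,1]] U=[[1,1,1,1],[0,-3,3,-2],[0,0,1,-1],[0,0,0,-3]]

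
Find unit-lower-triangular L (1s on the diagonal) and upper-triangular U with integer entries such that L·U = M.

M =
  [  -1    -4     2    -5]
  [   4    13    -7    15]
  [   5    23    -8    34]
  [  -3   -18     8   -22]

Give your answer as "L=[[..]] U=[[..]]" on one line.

  R1 -= -4·R0 → [0,-3,1,-5]
  R2 -= -5·R0 → [0,3,2,9]
  R3 -= 3·R0 → [0,-6,2,-7]
  R2 -= -1·R1 → [0,0,3,4]
  R3 -= 2·R1 → [0,0,0,3]
  R3 -= 0·R2 → [0,0,0,3]

L=[[1,0,0,0],[-4,1,0,0],[-5,-1,1,0],[3,2,0,1]] U=[[-1,-4,2,-5],[0,-3,1,-5],[0,0,3,4],[0,0,0,3]]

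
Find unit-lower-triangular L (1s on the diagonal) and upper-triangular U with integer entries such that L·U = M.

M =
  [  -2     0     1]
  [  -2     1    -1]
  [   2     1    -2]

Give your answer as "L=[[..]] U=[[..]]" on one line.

L=[[1,0,0],[1,1,0],[-1,1,1]] U=[[-2,0,1],[0,1,-2],[0,0,1]]

  R1 -= 1·R0 → [0,1,-2]
  R2 -= -1·R0 → [0,1,-1]
  R2 -= 1·R1 → [0,0,1]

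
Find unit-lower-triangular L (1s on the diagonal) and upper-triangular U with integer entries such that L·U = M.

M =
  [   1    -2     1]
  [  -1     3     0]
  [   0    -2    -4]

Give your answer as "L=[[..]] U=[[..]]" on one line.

  r1 -= -1·r0 → [0,1,1]
  r2 -= 0·r0 → [0,-2,-4]
  r2 -= -2·r1 → [0,0,-2]

L=[[1,0,0],[-1,1,0],[0,-2,1]] U=[[1,-2,1],[0,1,1],[0,0,-2]]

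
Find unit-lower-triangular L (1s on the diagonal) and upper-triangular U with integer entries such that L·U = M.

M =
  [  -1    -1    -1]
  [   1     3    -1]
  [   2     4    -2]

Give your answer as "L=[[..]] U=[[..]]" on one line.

  row1 -= -1·row0 → [0,2,-2]
  row2 -= -2·row0 → [0,2,-4]
  row2 -= 1·row1 → [0,0,-2]

L=[[1,0,0],[-1,1,0],[-2,1,1]] U=[[-1,-1,-1],[0,2,-2],[0,0,-2]]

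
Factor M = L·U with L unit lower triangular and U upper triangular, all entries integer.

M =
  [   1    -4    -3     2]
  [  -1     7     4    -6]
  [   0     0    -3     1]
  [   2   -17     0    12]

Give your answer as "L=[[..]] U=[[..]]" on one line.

L=[[1,0,0,0],[-1,1,0,0],[0,0,1,0],[2,-3,-3,1]] U=[[1,-4,-3,2],[0,3,1,-4],[0,0,-3,1],[0,0,0,-1]]

  r1 -= -1·r0 → [0,3,1,-4]
  r2 -= 0·r0 → [0,0,-3,1]
  r3 -= 2·r0 → [0,-9,6,8]
  r2 -= 0·r1 → [0,0,-3,1]
  r3 -= -3·r1 → [0,0,9,-4]
  r3 -= -3·r2 → [0,0,0,-1]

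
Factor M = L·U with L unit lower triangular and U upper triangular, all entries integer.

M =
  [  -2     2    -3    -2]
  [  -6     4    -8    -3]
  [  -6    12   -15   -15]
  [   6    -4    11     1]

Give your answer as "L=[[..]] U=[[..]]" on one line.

  R1 -= 3·R0 → [0,-2,1,3]
  R2 -= 3·R0 → [0,6,-6,-9]
  R3 -= -3·R0 → [0,2,2,-5]
  R2 -= -3·R1 → [0,0,-3,0]
  R3 -= -1·R1 → [0,0,3,-2]
  R3 -= -1·R2 → [0,0,0,-2]

L=[[1,0,0,0],[3,1,0,0],[3,-3,1,0],[-3,-1,-1,1]] U=[[-2,2,-3,-2],[0,-2,1,3],[0,0,-3,0],[0,0,0,-2]]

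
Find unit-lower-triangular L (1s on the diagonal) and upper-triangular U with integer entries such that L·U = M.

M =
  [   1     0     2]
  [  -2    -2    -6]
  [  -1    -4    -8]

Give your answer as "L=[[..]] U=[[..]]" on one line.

  r1 -= -2·r0 → [0,-2,-2]
  r2 -= -1·r0 → [0,-4,-6]
  r2 -= 2·r1 → [0,0,-2]

L=[[1,0,0],[-2,1,0],[-1,2,1]] U=[[1,0,2],[0,-2,-2],[0,0,-2]]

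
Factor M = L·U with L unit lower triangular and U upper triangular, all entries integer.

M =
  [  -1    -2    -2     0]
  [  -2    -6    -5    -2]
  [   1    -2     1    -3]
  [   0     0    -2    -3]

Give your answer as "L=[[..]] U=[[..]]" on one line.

  row1 -= 2·row0 → [0,-2,-1,-2]
  row2 -= -1·row0 → [0,-4,-1,-3]
  row3 -= 0·row0 → [0,0,-2,-3]
  row2 -= 2·row1 → [0,0,1,1]
  row3 -= 0·row1 → [0,0,-2,-3]
  row3 -= -2·row2 → [0,0,0,-1]

L=[[1,0,0,0],[2,1,0,0],[-1,2,1,0],[0,0,-2,1]] U=[[-1,-2,-2,0],[0,-2,-1,-2],[0,0,1,1],[0,0,0,-1]]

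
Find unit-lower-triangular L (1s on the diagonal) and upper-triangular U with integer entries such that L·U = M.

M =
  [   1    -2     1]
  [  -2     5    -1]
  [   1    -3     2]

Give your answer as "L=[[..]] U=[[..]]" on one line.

L=[[1,0,0],[-2,1,0],[1,-1,1]] U=[[1,-2,1],[0,1,1],[0,0,2]]

  R1 -= -2·R0 → [0,1,1]
  R2 -= 1·R0 → [0,-1,1]
  R2 -= -1·R1 → [0,0,2]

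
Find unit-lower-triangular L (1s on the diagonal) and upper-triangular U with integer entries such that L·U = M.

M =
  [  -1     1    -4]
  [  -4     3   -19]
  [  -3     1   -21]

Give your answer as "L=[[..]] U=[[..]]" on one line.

  row1 -= 4·row0 → [0,-1,-3]
  row2 -= 3·row0 → [0,-2,-9]
  row2 -= 2·row1 → [0,0,-3]

L=[[1,0,0],[4,1,0],[3,2,1]] U=[[-1,1,-4],[0,-1,-3],[0,0,-3]]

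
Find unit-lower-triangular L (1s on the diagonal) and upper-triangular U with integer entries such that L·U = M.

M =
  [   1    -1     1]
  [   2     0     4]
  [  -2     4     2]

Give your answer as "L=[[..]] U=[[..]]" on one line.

L=[[1,0,0],[2,1,0],[-2,1,1]] U=[[1,-1,1],[0,2,2],[0,0,2]]

  row1 -= 2·row0 → [0,2,2]
  row2 -= -2·row0 → [0,2,4]
  row2 -= 1·row1 → [0,0,2]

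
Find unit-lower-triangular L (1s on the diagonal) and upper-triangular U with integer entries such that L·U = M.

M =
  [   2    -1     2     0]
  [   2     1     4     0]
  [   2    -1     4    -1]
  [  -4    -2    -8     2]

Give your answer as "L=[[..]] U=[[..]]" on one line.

L=[[1,0,0,0],[1,1,0,0],[1,0,1,0],[-2,-2,0,1]] U=[[2,-1,2,0],[0,2,2,0],[0,0,2,-1],[0,0,0,2]]

  r1 -= 1·r0 → [0,2,2,0]
  r2 -= 1·r0 → [0,0,2,-1]
  r3 -= -2·r0 → [0,-4,-4,2]
  r2 -= 0·r1 → [0,0,2,-1]
  r3 -= -2·r1 → [0,0,0,2]
  r3 -= 0·r2 → [0,0,0,2]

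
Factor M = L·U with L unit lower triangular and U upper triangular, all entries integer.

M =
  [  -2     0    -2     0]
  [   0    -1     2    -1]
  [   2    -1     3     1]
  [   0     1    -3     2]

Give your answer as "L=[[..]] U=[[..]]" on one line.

  R1 -= 0·R0 → [0,-1,2,-1]
  R2 -= -1·R0 → [0,-1,1,1]
  R3 -= 0·R0 → [0,1,-3,2]
  R2 -= 1·R1 → [0,0,-1,2]
  R3 -= -1·R1 → [0,0,-1,1]
  R3 -= 1·R2 → [0,0,0,-1]

L=[[1,0,0,0],[0,1,0,0],[-1,1,1,0],[0,-1,1,1]] U=[[-2,0,-2,0],[0,-1,2,-1],[0,0,-1,2],[0,0,0,-1]]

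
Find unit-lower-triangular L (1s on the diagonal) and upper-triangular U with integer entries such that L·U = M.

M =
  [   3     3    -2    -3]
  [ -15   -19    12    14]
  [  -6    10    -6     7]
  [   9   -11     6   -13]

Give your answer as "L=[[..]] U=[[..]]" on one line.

L=[[1,0,0,0],[-5,1,0,0],[-2,-4,1,0],[3,5,-1,1]] U=[[3,3,-2,-3],[0,-4,2,-1],[0,0,-2,-3],[0,0,0,-2]]

  R1 -= -5·R0 → [0,-4,2,-1]
  R2 -= -2·R0 → [0,16,-10,1]
  R3 -= 3·R0 → [0,-20,12,-4]
  R2 -= -4·R1 → [0,0,-2,-3]
  R3 -= 5·R1 → [0,0,2,1]
  R3 -= -1·R2 → [0,0,0,-2]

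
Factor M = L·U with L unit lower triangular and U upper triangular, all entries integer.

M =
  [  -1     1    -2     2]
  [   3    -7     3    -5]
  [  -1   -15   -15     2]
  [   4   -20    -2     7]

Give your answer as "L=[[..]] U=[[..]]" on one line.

L=[[1,0,0,0],[-3,1,0,0],[1,4,1,0],[-4,4,-2,1]] U=[[-1,1,-2,2],[0,-4,-3,1],[0,0,-1,-4],[0,0,0,3]]

  r1 -= -3·r0 → [0,-4,-3,1]
  r2 -= 1·r0 → [0,-16,-13,0]
  r3 -= -4·r0 → [0,-16,-10,15]
  r2 -= 4·r1 → [0,0,-1,-4]
  r3 -= 4·r1 → [0,0,2,11]
  r3 -= -2·r2 → [0,0,0,3]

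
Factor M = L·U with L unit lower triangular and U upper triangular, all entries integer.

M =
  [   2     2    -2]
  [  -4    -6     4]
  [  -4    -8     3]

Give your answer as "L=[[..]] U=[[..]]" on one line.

L=[[1,0,0],[-2,1,0],[-2,2,1]] U=[[2,2,-2],[0,-2,0],[0,0,-1]]

  r1 -= -2·r0 → [0,-2,0]
  r2 -= -2·r0 → [0,-4,-1]
  r2 -= 2·r1 → [0,0,-1]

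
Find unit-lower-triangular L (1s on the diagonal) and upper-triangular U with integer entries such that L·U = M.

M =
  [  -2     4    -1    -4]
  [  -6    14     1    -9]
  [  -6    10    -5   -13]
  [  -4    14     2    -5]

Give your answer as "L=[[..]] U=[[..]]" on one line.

  row1 -= 3·row0 → [0,2,4,3]
  row2 -= 3·row0 → [0,-2,-2,-1]
  row3 -= 2·row0 → [0,6,4,3]
  row2 -= -1·row1 → [0,0,2,2]
  row3 -= 3·row1 → [0,0,-8,-6]
  row3 -= -4·row2 → [0,0,0,2]

L=[[1,0,0,0],[3,1,0,0],[3,-1,1,0],[2,3,-4,1]] U=[[-2,4,-1,-4],[0,2,4,3],[0,0,2,2],[0,0,0,2]]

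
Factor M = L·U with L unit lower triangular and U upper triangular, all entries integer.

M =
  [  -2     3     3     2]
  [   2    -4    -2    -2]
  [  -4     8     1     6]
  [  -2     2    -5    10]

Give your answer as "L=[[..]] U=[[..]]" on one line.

  R1 -= -1·R0 → [0,-1,1,0]
  R2 -= 2·R0 → [0,2,-5,2]
  R3 -= 1·R0 → [0,-1,-8,8]
  R2 -= -2·R1 → [0,0,-3,2]
  R3 -= 1·R1 → [0,0,-9,8]
  R3 -= 3·R2 → [0,0,0,2]

L=[[1,0,0,0],[-1,1,0,0],[2,-2,1,0],[1,1,3,1]] U=[[-2,3,3,2],[0,-1,1,0],[0,0,-3,2],[0,0,0,2]]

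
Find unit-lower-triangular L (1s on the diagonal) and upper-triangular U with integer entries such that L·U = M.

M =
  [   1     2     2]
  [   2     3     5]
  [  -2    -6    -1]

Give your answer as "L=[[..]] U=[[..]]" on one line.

L=[[1,0,0],[2,1,0],[-2,2,1]] U=[[1,2,2],[0,-1,1],[0,0,1]]

  r1 -= 2·r0 → [0,-1,1]
  r2 -= -2·r0 → [0,-2,3]
  r2 -= 2·r1 → [0,0,1]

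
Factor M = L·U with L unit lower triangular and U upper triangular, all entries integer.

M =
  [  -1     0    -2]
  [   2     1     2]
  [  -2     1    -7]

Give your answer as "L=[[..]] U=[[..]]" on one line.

  row1 -= -2·row0 → [0,1,-2]
  row2 -= 2·row0 → [0,1,-3]
  row2 -= 1·row1 → [0,0,-1]

L=[[1,0,0],[-2,1,0],[2,1,1]] U=[[-1,0,-2],[0,1,-2],[0,0,-1]]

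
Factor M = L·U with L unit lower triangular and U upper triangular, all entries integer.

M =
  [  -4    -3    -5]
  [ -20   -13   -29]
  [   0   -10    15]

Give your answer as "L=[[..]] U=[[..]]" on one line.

  R1 -= 5·R0 → [0,2,-4]
  R2 -= 0·R0 → [0,-10,15]
  R2 -= -5·R1 → [0,0,-5]

L=[[1,0,0],[5,1,0],[0,-5,1]] U=[[-4,-3,-5],[0,2,-4],[0,0,-5]]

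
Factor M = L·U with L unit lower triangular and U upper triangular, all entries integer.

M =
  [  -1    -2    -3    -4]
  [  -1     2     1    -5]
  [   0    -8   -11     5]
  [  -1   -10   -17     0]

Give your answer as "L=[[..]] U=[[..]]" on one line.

L=[[1,0,0,0],[1,1,0,0],[0,-2,1,0],[1,-2,2,1]] U=[[-1,-2,-3,-4],[0,4,4,-1],[0,0,-3,3],[0,0,0,-4]]

  r1 -= 1·r0 → [0,4,4,-1]
  r2 -= 0·r0 → [0,-8,-11,5]
  r3 -= 1·r0 → [0,-8,-14,4]
  r2 -= -2·r1 → [0,0,-3,3]
  r3 -= -2·r1 → [0,0,-6,2]
  r3 -= 2·r2 → [0,0,0,-4]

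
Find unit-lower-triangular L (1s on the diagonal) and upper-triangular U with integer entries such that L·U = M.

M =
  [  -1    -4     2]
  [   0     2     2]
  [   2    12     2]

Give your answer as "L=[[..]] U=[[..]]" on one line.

  r1 -= 0·r0 → [0,2,2]
  r2 -= -2·r0 → [0,4,6]
  r2 -= 2·r1 → [0,0,2]

L=[[1,0,0],[0,1,0],[-2,2,1]] U=[[-1,-4,2],[0,2,2],[0,0,2]]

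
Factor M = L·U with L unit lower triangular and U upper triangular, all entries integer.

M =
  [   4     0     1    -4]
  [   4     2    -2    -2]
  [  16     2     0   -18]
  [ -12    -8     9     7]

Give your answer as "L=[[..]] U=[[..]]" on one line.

  r1 -= 1·r0 → [0,2,-3,2]
  r2 -= 4·r0 → [0,2,-4,-2]
  r3 -= -3·r0 → [0,-8,12,-5]
  r2 -= 1·r1 → [0,0,-1,-4]
  r3 -= -4·r1 → [0,0,0,3]
  r3 -= 0·r2 → [0,0,0,3]

L=[[1,0,0,0],[1,1,0,0],[4,1,1,0],[-3,-4,0,1]] U=[[4,0,1,-4],[0,2,-3,2],[0,0,-1,-4],[0,0,0,3]]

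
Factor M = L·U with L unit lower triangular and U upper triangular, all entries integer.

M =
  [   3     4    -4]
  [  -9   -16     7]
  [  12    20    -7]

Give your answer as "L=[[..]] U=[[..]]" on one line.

  r1 -= -3·r0 → [0,-4,-5]
  r2 -= 4·r0 → [0,4,9]
  r2 -= -1·r1 → [0,0,4]

L=[[1,0,0],[-3,1,0],[4,-1,1]] U=[[3,4,-4],[0,-4,-5],[0,0,4]]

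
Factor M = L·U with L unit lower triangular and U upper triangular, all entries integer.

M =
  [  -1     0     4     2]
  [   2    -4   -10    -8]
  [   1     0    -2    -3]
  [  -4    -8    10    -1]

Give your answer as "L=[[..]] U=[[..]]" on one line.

L=[[1,0,0,0],[-2,1,0,0],[-1,0,1,0],[4,2,-1,1]] U=[[-1,0,4,2],[0,-4,-2,-4],[0,0,2,-1],[0,0,0,-2]]

  R1 -= -2·R0 → [0,-4,-2,-4]
  R2 -= -1·R0 → [0,0,2,-1]
  R3 -= 4·R0 → [0,-8,-6,-9]
  R2 -= 0·R1 → [0,0,2,-1]
  R3 -= 2·R1 → [0,0,-2,-1]
  R3 -= -1·R2 → [0,0,0,-2]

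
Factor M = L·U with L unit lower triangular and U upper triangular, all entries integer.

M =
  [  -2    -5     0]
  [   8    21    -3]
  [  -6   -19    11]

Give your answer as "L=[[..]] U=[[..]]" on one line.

  row1 -= -4·row0 → [0,1,-3]
  row2 -= 3·row0 → [0,-4,11]
  row2 -= -4·row1 → [0,0,-1]

L=[[1,0,0],[-4,1,0],[3,-4,1]] U=[[-2,-5,0],[0,1,-3],[0,0,-1]]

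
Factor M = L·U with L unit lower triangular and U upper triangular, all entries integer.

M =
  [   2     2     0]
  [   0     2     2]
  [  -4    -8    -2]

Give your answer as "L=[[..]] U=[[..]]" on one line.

  row1 -= 0·row0 → [0,2,2]
  row2 -= -2·row0 → [0,-4,-2]
  row2 -= -2·row1 → [0,0,2]

L=[[1,0,0],[0,1,0],[-2,-2,1]] U=[[2,2,0],[0,2,2],[0,0,2]]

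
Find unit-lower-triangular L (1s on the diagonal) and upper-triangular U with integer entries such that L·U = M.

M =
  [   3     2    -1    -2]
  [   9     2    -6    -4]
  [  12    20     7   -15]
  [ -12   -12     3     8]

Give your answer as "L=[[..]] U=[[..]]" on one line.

  R1 -= 3·R0 → [0,-4,-3,2]
  R2 -= 4·R0 → [0,12,11,-7]
  R3 -= -4·R0 → [0,-4,-1,0]
  R2 -= -3·R1 → [0,0,2,-1]
  R3 -= 1·R1 → [0,0,2,-2]
  R3 -= 1·R2 → [0,0,0,-1]

L=[[1,0,0,0],[3,1,0,0],[4,-3,1,0],[-4,1,1,1]] U=[[3,2,-1,-2],[0,-4,-3,2],[0,0,2,-1],[0,0,0,-1]]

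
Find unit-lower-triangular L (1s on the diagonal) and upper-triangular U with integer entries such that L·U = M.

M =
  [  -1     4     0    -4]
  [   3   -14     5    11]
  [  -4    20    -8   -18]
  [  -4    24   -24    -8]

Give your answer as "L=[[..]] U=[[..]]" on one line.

L=[[1,0,0,0],[-3,1,0,0],[4,-2,1,0],[4,-4,-2,1]] U=[[-1,4,0,-4],[0,-2,5,-1],[0,0,2,-4],[0,0,0,-4]]

  row1 -= -3·row0 → [0,-2,5,-1]
  row2 -= 4·row0 → [0,4,-8,-2]
  row3 -= 4·row0 → [0,8,-24,8]
  row2 -= -2·row1 → [0,0,2,-4]
  row3 -= -4·row1 → [0,0,-4,4]
  row3 -= -2·row2 → [0,0,0,-4]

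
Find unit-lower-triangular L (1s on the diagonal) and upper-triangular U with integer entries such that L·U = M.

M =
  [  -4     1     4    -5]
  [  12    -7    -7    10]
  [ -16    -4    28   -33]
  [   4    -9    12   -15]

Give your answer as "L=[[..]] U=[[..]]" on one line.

  R1 -= -3·R0 → [0,-4,5,-5]
  R2 -= 4·R0 → [0,-8,12,-13]
  R3 -= -1·R0 → [0,-8,16,-20]
  R2 -= 2·R1 → [0,0,2,-3]
  R3 -= 2·R1 → [0,0,6,-10]
  R3 -= 3·R2 → [0,0,0,-1]

L=[[1,0,0,0],[-3,1,0,0],[4,2,1,0],[-1,2,3,1]] U=[[-4,1,4,-5],[0,-4,5,-5],[0,0,2,-3],[0,0,0,-1]]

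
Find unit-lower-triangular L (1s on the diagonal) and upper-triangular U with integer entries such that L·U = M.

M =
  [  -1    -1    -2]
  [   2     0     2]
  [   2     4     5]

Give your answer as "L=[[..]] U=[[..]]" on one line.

  R1 -= -2·R0 → [0,-2,-2]
  R2 -= -2·R0 → [0,2,1]
  R2 -= -1·R1 → [0,0,-1]

L=[[1,0,0],[-2,1,0],[-2,-1,1]] U=[[-1,-1,-2],[0,-2,-2],[0,0,-1]]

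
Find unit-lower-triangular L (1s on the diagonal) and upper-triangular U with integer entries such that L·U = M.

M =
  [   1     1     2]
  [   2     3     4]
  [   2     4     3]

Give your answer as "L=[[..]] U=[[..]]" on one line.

L=[[1,0,0],[2,1,0],[2,2,1]] U=[[1,1,2],[0,1,0],[0,0,-1]]

  row1 -= 2·row0 → [0,1,0]
  row2 -= 2·row0 → [0,2,-1]
  row2 -= 2·row1 → [0,0,-1]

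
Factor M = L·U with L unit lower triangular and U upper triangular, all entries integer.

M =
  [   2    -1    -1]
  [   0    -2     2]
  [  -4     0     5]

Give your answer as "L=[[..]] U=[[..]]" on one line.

  R1 -= 0·R0 → [0,-2,2]
  R2 -= -2·R0 → [0,-2,3]
  R2 -= 1·R1 → [0,0,1]

L=[[1,0,0],[0,1,0],[-2,1,1]] U=[[2,-1,-1],[0,-2,2],[0,0,1]]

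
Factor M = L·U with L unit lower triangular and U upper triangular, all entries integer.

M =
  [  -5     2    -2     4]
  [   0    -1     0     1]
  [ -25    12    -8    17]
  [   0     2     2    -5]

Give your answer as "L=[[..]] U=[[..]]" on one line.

L=[[1,0,0,0],[0,1,0,0],[5,-2,1,0],[0,-2,1,1]] U=[[-5,2,-2,4],[0,-1,0,1],[0,0,2,-1],[0,0,0,-2]]

  r1 -= 0·r0 → [0,-1,0,1]
  r2 -= 5·r0 → [0,2,2,-3]
  r3 -= 0·r0 → [0,2,2,-5]
  r2 -= -2·r1 → [0,0,2,-1]
  r3 -= -2·r1 → [0,0,2,-3]
  r3 -= 1·r2 → [0,0,0,-2]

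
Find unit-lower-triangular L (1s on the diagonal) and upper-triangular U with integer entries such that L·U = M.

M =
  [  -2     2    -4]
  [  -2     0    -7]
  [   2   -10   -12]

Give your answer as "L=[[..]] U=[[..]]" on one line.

L=[[1,0,0],[1,1,0],[-1,4,1]] U=[[-2,2,-4],[0,-2,-3],[0,0,-4]]

  R1 -= 1·R0 → [0,-2,-3]
  R2 -= -1·R0 → [0,-8,-16]
  R2 -= 4·R1 → [0,0,-4]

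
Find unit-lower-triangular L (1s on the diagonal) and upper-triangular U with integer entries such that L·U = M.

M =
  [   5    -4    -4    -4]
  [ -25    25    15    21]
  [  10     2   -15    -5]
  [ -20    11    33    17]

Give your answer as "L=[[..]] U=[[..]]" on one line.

L=[[1,0,0,0],[-5,1,0,0],[2,2,1,0],[-4,-1,4,1]] U=[[5,-4,-4,-4],[0,5,-5,1],[0,0,3,1],[0,0,0,-2]]

  r1 -= -5·r0 → [0,5,-5,1]
  r2 -= 2·r0 → [0,10,-7,3]
  r3 -= -4·r0 → [0,-5,17,1]
  r2 -= 2·r1 → [0,0,3,1]
  r3 -= -1·r1 → [0,0,12,2]
  r3 -= 4·r2 → [0,0,0,-2]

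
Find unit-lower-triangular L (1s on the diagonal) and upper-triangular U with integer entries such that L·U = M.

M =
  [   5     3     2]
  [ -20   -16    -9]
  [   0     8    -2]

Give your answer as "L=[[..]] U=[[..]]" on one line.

L=[[1,0,0],[-4,1,0],[0,-2,1]] U=[[5,3,2],[0,-4,-1],[0,0,-4]]

  R1 -= -4·R0 → [0,-4,-1]
  R2 -= 0·R0 → [0,8,-2]
  R2 -= -2·R1 → [0,0,-4]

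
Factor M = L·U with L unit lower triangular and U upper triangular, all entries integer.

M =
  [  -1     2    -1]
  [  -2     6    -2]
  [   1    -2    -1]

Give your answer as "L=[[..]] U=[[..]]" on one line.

  R1 -= 2·R0 → [0,2,0]
  R2 -= -1·R0 → [0,0,-2]
  R2 -= 0·R1 → [0,0,-2]

L=[[1,0,0],[2,1,0],[-1,0,1]] U=[[-1,2,-1],[0,2,0],[0,0,-2]]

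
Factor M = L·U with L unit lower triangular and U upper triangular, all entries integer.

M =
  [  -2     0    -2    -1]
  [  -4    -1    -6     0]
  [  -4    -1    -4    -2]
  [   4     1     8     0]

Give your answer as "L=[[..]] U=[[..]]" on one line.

L=[[1,0,0,0],[2,1,0,0],[2,1,1,0],[-2,-1,1,1]] U=[[-2,0,-2,-1],[0,-1,-2,2],[0,0,2,-2],[0,0,0,2]]

  row1 -= 2·row0 → [0,-1,-2,2]
  row2 -= 2·row0 → [0,-1,0,0]
  row3 -= -2·row0 → [0,1,4,-2]
  row2 -= 1·row1 → [0,0,2,-2]
  row3 -= -1·row1 → [0,0,2,0]
  row3 -= 1·row2 → [0,0,0,2]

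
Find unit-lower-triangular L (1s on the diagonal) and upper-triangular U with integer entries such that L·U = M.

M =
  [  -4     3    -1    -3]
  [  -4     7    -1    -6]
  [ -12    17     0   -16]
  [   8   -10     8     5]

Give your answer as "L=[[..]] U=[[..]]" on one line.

  R1 -= 1·R0 → [0,4,0,-3]
  R2 -= 3·R0 → [0,8,3,-7]
  R3 -= -2·R0 → [0,-4,6,-1]
  R2 -= 2·R1 → [0,0,3,-1]
  R3 -= -1·R1 → [0,0,6,-4]
  R3 -= 2·R2 → [0,0,0,-2]

L=[[1,0,0,0],[1,1,0,0],[3,2,1,0],[-2,-1,2,1]] U=[[-4,3,-1,-3],[0,4,0,-3],[0,0,3,-1],[0,0,0,-2]]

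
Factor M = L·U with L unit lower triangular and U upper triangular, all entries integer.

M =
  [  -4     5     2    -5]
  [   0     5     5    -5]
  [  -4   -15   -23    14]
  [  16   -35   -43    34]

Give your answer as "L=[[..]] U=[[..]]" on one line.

L=[[1,0,0,0],[0,1,0,0],[1,-4,1,0],[-4,-3,4,1]] U=[[-4,5,2,-5],[0,5,5,-5],[0,0,-5,-1],[0,0,0,3]]

  row1 -= 0·row0 → [0,5,5,-5]
  row2 -= 1·row0 → [0,-20,-25,19]
  row3 -= -4·row0 → [0,-15,-35,14]
  row2 -= -4·row1 → [0,0,-5,-1]
  row3 -= -3·row1 → [0,0,-20,-1]
  row3 -= 4·row2 → [0,0,0,3]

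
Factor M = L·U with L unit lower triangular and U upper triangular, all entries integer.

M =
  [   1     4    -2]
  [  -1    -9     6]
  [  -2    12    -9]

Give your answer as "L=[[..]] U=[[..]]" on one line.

  R1 -= -1·R0 → [0,-5,4]
  R2 -= -2·R0 → [0,20,-13]
  R2 -= -4·R1 → [0,0,3]

L=[[1,0,0],[-1,1,0],[-2,-4,1]] U=[[1,4,-2],[0,-5,4],[0,0,3]]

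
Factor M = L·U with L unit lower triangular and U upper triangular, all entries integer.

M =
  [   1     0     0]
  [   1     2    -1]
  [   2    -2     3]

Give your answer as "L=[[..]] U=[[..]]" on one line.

  R1 -= 1·R0 → [0,2,-1]
  R2 -= 2·R0 → [0,-2,3]
  R2 -= -1·R1 → [0,0,2]

L=[[1,0,0],[1,1,0],[2,-1,1]] U=[[1,0,0],[0,2,-1],[0,0,2]]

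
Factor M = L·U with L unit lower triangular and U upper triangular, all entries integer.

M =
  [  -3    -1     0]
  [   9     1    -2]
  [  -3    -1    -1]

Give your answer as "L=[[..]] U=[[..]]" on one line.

L=[[1,0,0],[-3,1,0],[1,0,1]] U=[[-3,-1,0],[0,-2,-2],[0,0,-1]]

  row1 -= -3·row0 → [0,-2,-2]
  row2 -= 1·row0 → [0,0,-1]
  row2 -= 0·row1 → [0,0,-1]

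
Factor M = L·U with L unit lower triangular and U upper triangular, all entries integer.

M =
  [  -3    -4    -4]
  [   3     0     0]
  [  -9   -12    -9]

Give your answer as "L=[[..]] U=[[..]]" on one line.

  R1 -= -1·R0 → [0,-4,-4]
  R2 -= 3·R0 → [0,0,3]
  R2 -= 0·R1 → [0,0,3]

L=[[1,0,0],[-1,1,0],[3,0,1]] U=[[-3,-4,-4],[0,-4,-4],[0,0,3]]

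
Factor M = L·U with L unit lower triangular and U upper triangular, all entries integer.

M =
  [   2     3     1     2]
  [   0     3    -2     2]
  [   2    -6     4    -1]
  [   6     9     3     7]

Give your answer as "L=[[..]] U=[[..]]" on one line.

  R1 -= 0·R0 → [0,3,-2,2]
  R2 -= 1·R0 → [0,-9,3,-3]
  R3 -= 3·R0 → [0,0,0,1]
  R2 -= -3·R1 → [0,0,-3,3]
  R3 -= 0·R1 → [0,0,0,1]
  R3 -= 0·R2 → [0,0,0,1]

L=[[1,0,0,0],[0,1,0,0],[1,-3,1,0],[3,0,0,1]] U=[[2,3,1,2],[0,3,-2,2],[0,0,-3,3],[0,0,0,1]]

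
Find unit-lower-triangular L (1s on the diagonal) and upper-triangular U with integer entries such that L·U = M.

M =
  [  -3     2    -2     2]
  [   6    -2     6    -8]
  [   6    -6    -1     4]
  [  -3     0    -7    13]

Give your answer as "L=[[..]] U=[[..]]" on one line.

L=[[1,0,0,0],[-2,1,0,0],[-2,-1,1,0],[1,-1,1,1]] U=[[-3,2,-2,2],[0,2,2,-4],[0,0,-3,4],[0,0,0,3]]

  r1 -= -2·r0 → [0,2,2,-4]
  r2 -= -2·r0 → [0,-2,-5,8]
  r3 -= 1·r0 → [0,-2,-5,11]
  r2 -= -1·r1 → [0,0,-3,4]
  r3 -= -1·r1 → [0,0,-3,7]
  r3 -= 1·r2 → [0,0,0,3]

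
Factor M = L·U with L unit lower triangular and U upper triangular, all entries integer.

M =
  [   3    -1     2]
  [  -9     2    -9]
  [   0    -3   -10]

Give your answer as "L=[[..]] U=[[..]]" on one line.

L=[[1,0,0],[-3,1,0],[0,3,1]] U=[[3,-1,2],[0,-1,-3],[0,0,-1]]

  row1 -= -3·row0 → [0,-1,-3]
  row2 -= 0·row0 → [0,-3,-10]
  row2 -= 3·row1 → [0,0,-1]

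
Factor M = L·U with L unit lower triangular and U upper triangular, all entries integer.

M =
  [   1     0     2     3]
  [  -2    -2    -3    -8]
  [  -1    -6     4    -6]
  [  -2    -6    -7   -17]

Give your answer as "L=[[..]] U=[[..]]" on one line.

L=[[1,0,0,0],[-2,1,0,0],[-1,3,1,0],[-2,3,-2,1]] U=[[1,0,2,3],[0,-2,1,-2],[0,0,3,3],[0,0,0,1]]

  row1 -= -2·row0 → [0,-2,1,-2]
  row2 -= -1·row0 → [0,-6,6,-3]
  row3 -= -2·row0 → [0,-6,-3,-11]
  row2 -= 3·row1 → [0,0,3,3]
  row3 -= 3·row1 → [0,0,-6,-5]
  row3 -= -2·row2 → [0,0,0,1]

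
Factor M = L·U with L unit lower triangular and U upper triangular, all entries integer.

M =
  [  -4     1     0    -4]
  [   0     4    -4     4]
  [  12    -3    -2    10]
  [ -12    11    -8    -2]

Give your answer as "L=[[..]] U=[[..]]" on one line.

  R1 -= 0·R0 → [0,4,-4,4]
  R2 -= -3·R0 → [0,0,-2,-2]
  R3 -= 3·R0 → [0,8,-8,10]
  R2 -= 0·R1 → [0,0,-2,-2]
  R3 -= 2·R1 → [0,0,0,2]
  R3 -= 0·R2 → [0,0,0,2]

L=[[1,0,0,0],[0,1,0,0],[-3,0,1,0],[3,2,0,1]] U=[[-4,1,0,-4],[0,4,-4,4],[0,0,-2,-2],[0,0,0,2]]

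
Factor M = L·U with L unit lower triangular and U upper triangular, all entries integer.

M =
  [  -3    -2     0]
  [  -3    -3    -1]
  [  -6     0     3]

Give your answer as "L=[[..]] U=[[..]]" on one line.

  row1 -= 1·row0 → [0,-1,-1]
  row2 -= 2·row0 → [0,4,3]
  row2 -= -4·row1 → [0,0,-1]

L=[[1,0,0],[1,1,0],[2,-4,1]] U=[[-3,-2,0],[0,-1,-1],[0,0,-1]]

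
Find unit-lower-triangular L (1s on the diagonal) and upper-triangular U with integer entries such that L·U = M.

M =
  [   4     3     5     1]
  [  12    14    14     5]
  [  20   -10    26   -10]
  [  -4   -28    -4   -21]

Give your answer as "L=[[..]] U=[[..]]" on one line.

  row1 -= 3·row0 → [0,5,-1,2]
  row2 -= 5·row0 → [0,-25,1,-15]
  row3 -= -1·row0 → [0,-25,1,-20]
  row2 -= -5·row1 → [0,0,-4,-5]
  row3 -= -5·row1 → [0,0,-4,-10]
  row3 -= 1·row2 → [0,0,0,-5]

L=[[1,0,0,0],[3,1,0,0],[5,-5,1,0],[-1,-5,1,1]] U=[[4,3,5,1],[0,5,-1,2],[0,0,-4,-5],[0,0,0,-5]]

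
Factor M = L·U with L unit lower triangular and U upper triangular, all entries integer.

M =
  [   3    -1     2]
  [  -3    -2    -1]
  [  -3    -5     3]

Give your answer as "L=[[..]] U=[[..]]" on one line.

  R1 -= -1·R0 → [0,-3,1]
  R2 -= -1·R0 → [0,-6,5]
  R2 -= 2·R1 → [0,0,3]

L=[[1,0,0],[-1,1,0],[-1,2,1]] U=[[3,-1,2],[0,-3,1],[0,0,3]]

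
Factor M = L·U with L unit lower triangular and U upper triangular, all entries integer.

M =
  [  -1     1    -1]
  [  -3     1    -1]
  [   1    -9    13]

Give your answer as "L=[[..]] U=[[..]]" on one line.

L=[[1,0,0],[3,1,0],[-1,4,1]] U=[[-1,1,-1],[0,-2,2],[0,0,4]]

  R1 -= 3·R0 → [0,-2,2]
  R2 -= -1·R0 → [0,-8,12]
  R2 -= 4·R1 → [0,0,4]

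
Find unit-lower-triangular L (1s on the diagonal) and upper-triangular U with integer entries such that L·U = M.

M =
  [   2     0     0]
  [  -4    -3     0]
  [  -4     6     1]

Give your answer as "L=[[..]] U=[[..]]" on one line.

L=[[1,0,0],[-2,1,0],[-2,-2,1]] U=[[2,0,0],[0,-3,0],[0,0,1]]

  R1 -= -2·R0 → [0,-3,0]
  R2 -= -2·R0 → [0,6,1]
  R2 -= -2·R1 → [0,0,1]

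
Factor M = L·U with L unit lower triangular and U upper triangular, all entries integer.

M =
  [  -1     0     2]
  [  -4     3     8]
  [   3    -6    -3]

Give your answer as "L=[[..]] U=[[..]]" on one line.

  r1 -= 4·r0 → [0,3,0]
  r2 -= -3·r0 → [0,-6,3]
  r2 -= -2·r1 → [0,0,3]

L=[[1,0,0],[4,1,0],[-3,-2,1]] U=[[-1,0,2],[0,3,0],[0,0,3]]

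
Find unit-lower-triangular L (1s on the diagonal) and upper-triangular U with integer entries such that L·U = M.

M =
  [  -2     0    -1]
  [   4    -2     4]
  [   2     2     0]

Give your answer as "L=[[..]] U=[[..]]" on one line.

  row1 -= -2·row0 → [0,-2,2]
  row2 -= -1·row0 → [0,2,-1]
  row2 -= -1·row1 → [0,0,1]

L=[[1,0,0],[-2,1,0],[-1,-1,1]] U=[[-2,0,-1],[0,-2,2],[0,0,1]]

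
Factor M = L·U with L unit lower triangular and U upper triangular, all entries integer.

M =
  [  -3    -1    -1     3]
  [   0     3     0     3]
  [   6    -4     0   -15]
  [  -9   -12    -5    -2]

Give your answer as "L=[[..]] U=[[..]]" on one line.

  row1 -= 0·row0 → [0,3,0,3]
  row2 -= -2·row0 → [0,-6,-2,-9]
  row3 -= 3·row0 → [0,-9,-2,-11]
  row2 -= -2·row1 → [0,0,-2,-3]
  row3 -= -3·row1 → [0,0,-2,-2]
  row3 -= 1·row2 → [0,0,0,1]

L=[[1,0,0,0],[0,1,0,0],[-2,-2,1,0],[3,-3,1,1]] U=[[-3,-1,-1,3],[0,3,0,3],[0,0,-2,-3],[0,0,0,1]]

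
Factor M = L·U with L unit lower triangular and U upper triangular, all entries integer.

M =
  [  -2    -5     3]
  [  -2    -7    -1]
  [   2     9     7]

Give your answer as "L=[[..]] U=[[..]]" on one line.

L=[[1,0,0],[1,1,0],[-1,-2,1]] U=[[-2,-5,3],[0,-2,-4],[0,0,2]]

  row1 -= 1·row0 → [0,-2,-4]
  row2 -= -1·row0 → [0,4,10]
  row2 -= -2·row1 → [0,0,2]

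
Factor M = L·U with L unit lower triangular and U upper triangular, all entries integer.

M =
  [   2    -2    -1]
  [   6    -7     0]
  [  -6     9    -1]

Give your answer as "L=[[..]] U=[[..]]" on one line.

  R1 -= 3·R0 → [0,-1,3]
  R2 -= -3·R0 → [0,3,-4]
  R2 -= -3·R1 → [0,0,5]

L=[[1,0,0],[3,1,0],[-3,-3,1]] U=[[2,-2,-1],[0,-1,3],[0,0,5]]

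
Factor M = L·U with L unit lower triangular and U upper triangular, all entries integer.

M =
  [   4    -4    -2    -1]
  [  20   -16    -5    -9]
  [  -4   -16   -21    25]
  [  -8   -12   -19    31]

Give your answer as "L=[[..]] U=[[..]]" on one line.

  r1 -= 5·r0 → [0,4,5,-4]
  r2 -= -1·r0 → [0,-20,-23,24]
  r3 -= -2·r0 → [0,-20,-23,29]
  r2 -= -5·r1 → [0,0,2,4]
  r3 -= -5·r1 → [0,0,2,9]
  r3 -= 1·r2 → [0,0,0,5]

L=[[1,0,0,0],[5,1,0,0],[-1,-5,1,0],[-2,-5,1,1]] U=[[4,-4,-2,-1],[0,4,5,-4],[0,0,2,4],[0,0,0,5]]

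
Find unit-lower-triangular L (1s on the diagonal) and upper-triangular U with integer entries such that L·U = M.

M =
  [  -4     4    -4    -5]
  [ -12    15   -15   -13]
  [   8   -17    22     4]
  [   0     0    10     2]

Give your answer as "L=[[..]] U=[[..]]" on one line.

  row1 -= 3·row0 → [0,3,-3,2]
  row2 -= -2·row0 → [0,-9,14,-6]
  row3 -= 0·row0 → [0,0,10,2]
  row2 -= -3·row1 → [0,0,5,0]
  row3 -= 0·row1 → [0,0,10,2]
  row3 -= 2·row2 → [0,0,0,2]

L=[[1,0,0,0],[3,1,0,0],[-2,-3,1,0],[0,0,2,1]] U=[[-4,4,-4,-5],[0,3,-3,2],[0,0,5,0],[0,0,0,2]]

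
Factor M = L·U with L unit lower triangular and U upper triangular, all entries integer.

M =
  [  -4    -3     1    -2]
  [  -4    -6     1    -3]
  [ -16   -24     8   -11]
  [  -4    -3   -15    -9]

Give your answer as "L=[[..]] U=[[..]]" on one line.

L=[[1,0,0,0],[1,1,0,0],[4,4,1,0],[1,0,-4,1]] U=[[-4,-3,1,-2],[0,-3,0,-1],[0,0,4,1],[0,0,0,-3]]

  R1 -= 1·R0 → [0,-3,0,-1]
  R2 -= 4·R0 → [0,-12,4,-3]
  R3 -= 1·R0 → [0,0,-16,-7]
  R2 -= 4·R1 → [0,0,4,1]
  R3 -= 0·R1 → [0,0,-16,-7]
  R3 -= -4·R2 → [0,0,0,-3]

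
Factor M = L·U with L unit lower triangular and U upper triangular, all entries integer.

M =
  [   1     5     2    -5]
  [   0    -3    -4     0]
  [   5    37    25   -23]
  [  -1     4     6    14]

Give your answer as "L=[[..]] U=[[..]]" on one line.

L=[[1,0,0,0],[0,1,0,0],[5,-4,1,0],[-1,-3,4,1]] U=[[1,5,2,-5],[0,-3,-4,0],[0,0,-1,2],[0,0,0,1]]

  r1 -= 0·r0 → [0,-3,-4,0]
  r2 -= 5·r0 → [0,12,15,2]
  r3 -= -1·r0 → [0,9,8,9]
  r2 -= -4·r1 → [0,0,-1,2]
  r3 -= -3·r1 → [0,0,-4,9]
  r3 -= 4·r2 → [0,0,0,1]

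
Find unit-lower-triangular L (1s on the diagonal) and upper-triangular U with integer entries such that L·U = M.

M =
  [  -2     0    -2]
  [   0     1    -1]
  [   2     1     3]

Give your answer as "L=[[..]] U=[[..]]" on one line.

  r1 -= 0·r0 → [0,1,-1]
  r2 -= -1·r0 → [0,1,1]
  r2 -= 1·r1 → [0,0,2]

L=[[1,0,0],[0,1,0],[-1,1,1]] U=[[-2,0,-2],[0,1,-1],[0,0,2]]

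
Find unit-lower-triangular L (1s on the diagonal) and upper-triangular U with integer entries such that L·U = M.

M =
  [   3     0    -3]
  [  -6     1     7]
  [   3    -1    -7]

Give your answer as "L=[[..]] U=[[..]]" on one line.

L=[[1,0,0],[-2,1,0],[1,-1,1]] U=[[3,0,-3],[0,1,1],[0,0,-3]]

  row1 -= -2·row0 → [0,1,1]
  row2 -= 1·row0 → [0,-1,-4]
  row2 -= -1·row1 → [0,0,-3]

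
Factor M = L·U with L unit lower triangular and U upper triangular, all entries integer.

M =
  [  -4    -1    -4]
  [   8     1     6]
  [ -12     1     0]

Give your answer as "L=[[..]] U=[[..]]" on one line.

  r1 -= -2·r0 → [0,-1,-2]
  r2 -= 3·r0 → [0,4,12]
  r2 -= -4·r1 → [0,0,4]

L=[[1,0,0],[-2,1,0],[3,-4,1]] U=[[-4,-1,-4],[0,-1,-2],[0,0,4]]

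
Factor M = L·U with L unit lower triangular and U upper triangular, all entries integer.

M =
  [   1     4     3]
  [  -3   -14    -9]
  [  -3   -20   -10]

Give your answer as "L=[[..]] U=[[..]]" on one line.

L=[[1,0,0],[-3,1,0],[-3,4,1]] U=[[1,4,3],[0,-2,0],[0,0,-1]]

  row1 -= -3·row0 → [0,-2,0]
  row2 -= -3·row0 → [0,-8,-1]
  row2 -= 4·row1 → [0,0,-1]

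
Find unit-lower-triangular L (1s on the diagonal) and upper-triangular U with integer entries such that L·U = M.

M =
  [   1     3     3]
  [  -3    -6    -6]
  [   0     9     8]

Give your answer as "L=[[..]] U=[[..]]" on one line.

  row1 -= -3·row0 → [0,3,3]
  row2 -= 0·row0 → [0,9,8]
  row2 -= 3·row1 → [0,0,-1]

L=[[1,0,0],[-3,1,0],[0,3,1]] U=[[1,3,3],[0,3,3],[0,0,-1]]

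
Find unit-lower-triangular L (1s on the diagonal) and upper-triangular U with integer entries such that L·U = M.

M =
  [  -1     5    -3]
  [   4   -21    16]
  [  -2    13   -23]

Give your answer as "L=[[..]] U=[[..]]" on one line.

L=[[1,0,0],[-4,1,0],[2,-3,1]] U=[[-1,5,-3],[0,-1,4],[0,0,-5]]

  row1 -= -4·row0 → [0,-1,4]
  row2 -= 2·row0 → [0,3,-17]
  row2 -= -3·row1 → [0,0,-5]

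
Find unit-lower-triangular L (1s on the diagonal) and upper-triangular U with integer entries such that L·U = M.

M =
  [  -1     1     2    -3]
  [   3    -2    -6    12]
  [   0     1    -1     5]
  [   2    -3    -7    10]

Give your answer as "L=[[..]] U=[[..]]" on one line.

L=[[1,0,0,0],[-3,1,0,0],[0,1,1,0],[-2,-1,3,1]] U=[[-1,1,2,-3],[0,1,0,3],[0,0,-1,2],[0,0,0,1]]

  row1 -= -3·row0 → [0,1,0,3]
  row2 -= 0·row0 → [0,1,-1,5]
  row3 -= -2·row0 → [0,-1,-3,4]
  row2 -= 1·row1 → [0,0,-1,2]
  row3 -= -1·row1 → [0,0,-3,7]
  row3 -= 3·row2 → [0,0,0,1]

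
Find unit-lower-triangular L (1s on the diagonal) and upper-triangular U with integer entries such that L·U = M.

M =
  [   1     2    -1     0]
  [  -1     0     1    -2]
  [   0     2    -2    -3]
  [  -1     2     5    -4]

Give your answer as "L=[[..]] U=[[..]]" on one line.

  r1 -= -1·r0 → [0,2,0,-2]
  r2 -= 0·r0 → [0,2,-2,-3]
  r3 -= -1·r0 → [0,4,4,-4]
  r2 -= 1·r1 → [0,0,-2,-1]
  r3 -= 2·r1 → [0,0,4,0]
  r3 -= -2·r2 → [0,0,0,-2]

L=[[1,0,0,0],[-1,1,0,0],[0,1,1,0],[-1,2,-2,1]] U=[[1,2,-1,0],[0,2,0,-2],[0,0,-2,-1],[0,0,0,-2]]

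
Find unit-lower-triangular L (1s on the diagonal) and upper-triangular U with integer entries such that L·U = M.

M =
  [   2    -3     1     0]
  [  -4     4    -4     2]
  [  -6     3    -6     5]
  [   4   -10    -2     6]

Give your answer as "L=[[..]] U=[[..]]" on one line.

L=[[1,0,0,0],[-2,1,0,0],[-3,3,1,0],[2,2,0,1]] U=[[2,-3,1,0],[0,-2,-2,2],[0,0,3,-1],[0,0,0,2]]

  r1 -= -2·r0 → [0,-2,-2,2]
  r2 -= -3·r0 → [0,-6,-3,5]
  r3 -= 2·r0 → [0,-4,-4,6]
  r2 -= 3·r1 → [0,0,3,-1]
  r3 -= 2·r1 → [0,0,0,2]
  r3 -= 0·r2 → [0,0,0,2]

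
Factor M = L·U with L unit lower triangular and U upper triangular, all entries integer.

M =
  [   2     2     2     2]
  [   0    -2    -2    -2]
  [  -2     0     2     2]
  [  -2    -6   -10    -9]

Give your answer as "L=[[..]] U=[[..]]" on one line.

L=[[1,0,0,0],[0,1,0,0],[-1,-1,1,0],[-1,2,-2,1]] U=[[2,2,2,2],[0,-2,-2,-2],[0,0,2,2],[0,0,0,1]]

  r1 -= 0·r0 → [0,-2,-2,-2]
  r2 -= -1·r0 → [0,2,4,4]
  r3 -= -1·r0 → [0,-4,-8,-7]
  r2 -= -1·r1 → [0,0,2,2]
  r3 -= 2·r1 → [0,0,-4,-3]
  r3 -= -2·r2 → [0,0,0,1]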